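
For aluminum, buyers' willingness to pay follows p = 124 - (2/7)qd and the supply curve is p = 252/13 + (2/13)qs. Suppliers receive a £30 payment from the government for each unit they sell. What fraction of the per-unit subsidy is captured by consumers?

Consumer share = 0.65

Pre-subsidy: 124 - (2/7)q = 252/13 + (2/13)q gives q* = 238 and p* = 56.
With the subsidy, sellers receive ps = pb + 30 for each unit, where pb is the price buyers pay.
On the curves, pb = 124 - (2/7)q and ps = 252/13 + (2/13)q; the wedge ps − pb = 30 gives 252/13 + (2/13)q − (124 - (2/7)q) = 30, so q' = 306.25.
Then pb = 124 − (2/7)·306.25 = 36.5 and ps = 252/13 + (2/13)·306.25 = 66.5.
Buyers' price falls by p* − pb = 56 − 36.5 = 19.5; sellers' price rises by ps − p* = 66.5 − 56 = 10.5.
So consumers capture 19.5/30 = 0.65 of each unit of subsidy.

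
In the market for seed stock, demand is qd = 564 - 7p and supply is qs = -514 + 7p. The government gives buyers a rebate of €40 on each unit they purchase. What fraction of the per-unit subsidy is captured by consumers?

Consumer share = 0.5

Pre-subsidy: 564 - 7p = -514 + 7p gives p* = 77, q* = 25.
With the rebate, buyers effectively pay pb = ps − 40, where ps is the price sellers receive.
Demand in terms of ps becomes qd = 564 − 7(ps − 40) = 844 - 7ps. Setting this equal to supply: 844 - 7ps = -514 + 7ps, so ps = 97.
Buyers pay pb = 97 − 40 = 57; q' = -514 + 7·97 = 165.
Buyers' price falls by p* − pb = 77 − 57 = 20; sellers' price rises by ps − p* = 97 − 77 = 20.
So consumers capture 20/40 = 0.5 of each unit of subsidy.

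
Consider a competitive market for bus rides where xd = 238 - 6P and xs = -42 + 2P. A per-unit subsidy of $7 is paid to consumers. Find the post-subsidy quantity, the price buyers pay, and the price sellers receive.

x' = 38.5; buyers pay $33.25; sellers receive $40.25

Pre-subsidy: 238 - 6P = -42 + 2P gives P* = 35, x* = 28.
With the rebate, buyers effectively pay Pb = Ps − 7, where Ps is the price sellers receive.
Demand in terms of Ps becomes xd = 238 − 6(Ps − 7) = 280 - 6Ps. Setting this equal to supply: 280 - 6Ps = -42 + 2Ps, so Ps = 40.25.
Buyers pay Pb = 40.25 − 7 = 33.25; x' = -42 + 2·40.25 = 38.5.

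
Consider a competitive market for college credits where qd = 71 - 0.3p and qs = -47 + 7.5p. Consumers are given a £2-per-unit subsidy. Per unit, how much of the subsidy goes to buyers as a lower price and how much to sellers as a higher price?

Pre-subsidy: 71 - 0.3p = -47 + 7.5p gives p* = 590/39, q* = 864/13.
With the rebate, buyers effectively pay pb = ps − 2, where ps is the price sellers receive.
Demand in terms of ps becomes qd = 71 − 0.3(ps − 2) = 71.6 - 0.3ps. Setting this equal to supply: 71.6 - 0.3ps = -47 + 7.5ps, so ps = 593/39.
Buyers pay pb = 593/39 − 2 = 515/39; q' = -47 + 7.5·(593/39) = 1743/26.
Buyers' price falls by p* − pb = 590/39 − 515/39 = 25/13; sellers' price rises by ps − p* = 593/39 − 590/39 = 1/13.

Buyers gain 25/13 per unit; sellers gain 1/13 per unit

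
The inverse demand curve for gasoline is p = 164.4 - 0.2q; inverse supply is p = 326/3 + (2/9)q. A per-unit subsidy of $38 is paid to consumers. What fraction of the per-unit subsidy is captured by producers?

Producer share = 10/19

Pre-subsidy: 164.4 - 0.2q = 326/3 + (2/9)q gives q* = 132 and p* = 138.
With the rebate, buyers effectively pay pb = ps − 38, where ps is the price sellers receive.
On the curves, pb = 164.4 - 0.2q and ps = 326/3 + (2/9)q; the wedge ps − pb = 38 gives 326/3 + (2/9)q − (164.4 - 0.2q) = 38, so q' = 222.
Then pb = 164.4 − 0.2·222 = 120 and ps = 326/3 + (2/9)·222 = 158.
Buyers' price falls by p* − pb = 138 − 120 = 18; sellers' price rises by ps − p* = 158 − 138 = 20.
So producers capture 20/38 = 10/19 of each unit of subsidy.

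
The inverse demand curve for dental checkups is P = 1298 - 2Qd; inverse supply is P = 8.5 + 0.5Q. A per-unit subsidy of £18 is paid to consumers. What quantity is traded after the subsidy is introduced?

Pre-subsidy: 1298 - 2Q = 8.5 + 0.5Q gives Q* = 515.8 and P* = 266.4.
With the rebate, buyers effectively pay Pb = Ps − 18, where Ps is the price sellers receive.
On the curves, Pb = 1298 - 2Q and Ps = 8.5 + 0.5Q; the wedge Ps − Pb = 18 gives 8.5 + 0.5Q − (1298 - 2Q) = 18, so Q' = 523.
Then Pb = 1298 − 2·523 = 252 and Ps = 8.5 + 0.5·523 = 270.

Q' = 523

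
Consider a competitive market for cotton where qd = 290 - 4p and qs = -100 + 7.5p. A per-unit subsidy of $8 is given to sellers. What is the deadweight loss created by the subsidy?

Pre-subsidy: 290 - 4p = -100 + 7.5p gives p* = 780/23, q* = 3550/23.
With the subsidy, sellers receive ps = pb + 8 for each unit, where pb is the price buyers pay.
Supply in terms of pb becomes qs = -100 + 7.5(pb + 8) = -40 + 7.5pb. Setting this equal to demand: 290 - 4pb = -40 + 7.5pb, so pb = 660/23.
Sellers receive ps = 660/23 + 8 = 844/23; q' = 290 − 4·(660/23) = 4030/23.
The subsidy expands output by 4030/23 − 3550/23 = 480/23 past the efficient level; on those units the gap between marginal cost and willingness to pay runs from 0 up to 8.
DWL = ½ × 8 × 480/23 = 1920/23.

Deadweight loss = 1920/23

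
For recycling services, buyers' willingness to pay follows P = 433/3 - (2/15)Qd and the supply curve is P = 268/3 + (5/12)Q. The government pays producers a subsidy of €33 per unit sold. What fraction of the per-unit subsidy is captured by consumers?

Consumer share = 8/33

Pre-subsidy: 433/3 - (2/15)Q = 268/3 + (5/12)Q gives Q* = 100 and P* = 131.
With the subsidy, sellers receive Ps = Pb + 33 for each unit, where Pb is the price buyers pay.
On the curves, Pb = 433/3 - (2/15)Q and Ps = 268/3 + (5/12)Q; the wedge Ps − Pb = 33 gives 268/3 + (5/12)Q − (433/3 - (2/15)Q) = 33, so Q' = 160.
Then Pb = 433/3 − (2/15)·160 = 123 and Ps = 268/3 + (5/12)·160 = 156.
Buyers' price falls by P* − Pb = 131 − 123 = 8; sellers' price rises by Ps − P* = 156 − 131 = 25.
So consumers capture 8/33 = 8/33 of each unit of subsidy.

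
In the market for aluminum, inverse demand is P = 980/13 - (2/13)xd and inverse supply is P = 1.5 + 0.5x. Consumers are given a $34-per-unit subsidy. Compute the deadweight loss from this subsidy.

Deadweight loss = $884

Pre-subsidy: 980/13 - (2/13)x = 1.5 + 0.5x gives x* = 113 and P* = 58.
With the rebate, buyers effectively pay Pb = Ps − 34, where Ps is the price sellers receive.
On the curves, Pb = 980/13 - (2/13)x and Ps = 1.5 + 0.5x; the wedge Ps − Pb = 34 gives 1.5 + 0.5x − (980/13 - (2/13)x) = 34, so x' = 165.
Then Pb = 980/13 − (2/13)·165 = 50 and Ps = 1.5 + 0.5·165 = 84.
The subsidy expands output by 165 − 113 = 52 past the efficient level; on those units the gap between marginal cost and willingness to pay runs from 0 up to 34.
DWL = ½ × 34 × 52 = 884.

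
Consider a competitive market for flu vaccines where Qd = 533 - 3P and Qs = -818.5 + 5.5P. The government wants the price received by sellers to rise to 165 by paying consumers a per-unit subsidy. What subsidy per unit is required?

Required subsidy s = 17 per unit

At a seller price of 165, quantity supplied is -818.5 + 5.5·165 = 89.
Buyers absorb 89 only when they pay Pb with 533 − 3·Pb = 89, i.e. Pb = 148.
s = Ps − Pb = 165 − 148 = 17.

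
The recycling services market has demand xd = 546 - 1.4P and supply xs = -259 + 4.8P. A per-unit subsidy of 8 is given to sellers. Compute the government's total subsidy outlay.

Pre-subsidy: 546 - 1.4P = -259 + 4.8P gives P* = 4025/31, x* = 11291/31.
With the subsidy, sellers receive Ps = Pb + 8 for each unit, where Pb is the price buyers pay.
Supply in terms of Pb becomes xs = -259 + 4.8(Pb + 8) = -220.6 + 4.8Pb. Setting this equal to demand: 546 - 1.4Pb = -220.6 + 4.8Pb, so Pb = 3833/31.
Sellers receive Ps = 3833/31 + 8 = 4081/31; x' = 546 − 1.4·(3833/31) = 57799/155.
Government outlay = subsidy × quantity = 8 × 57799/155 = 462392/155.

Government cost = 462392/155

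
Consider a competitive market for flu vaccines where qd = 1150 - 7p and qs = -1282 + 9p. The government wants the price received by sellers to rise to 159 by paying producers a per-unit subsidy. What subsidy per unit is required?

Required subsidy s = 16 per unit

At a seller price of 159, quantity supplied is -1282 + 9·159 = 149.
Buyers absorb 149 only when they pay pb with 1150 − 7·pb = 149, i.e. pb = 143.
s = ps − pb = 159 − 143 = 16.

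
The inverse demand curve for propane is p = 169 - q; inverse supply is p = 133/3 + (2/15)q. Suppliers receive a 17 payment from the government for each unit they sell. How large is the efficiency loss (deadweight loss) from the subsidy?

Deadweight loss = 127.5

Pre-subsidy: 169 - q = 133/3 + (2/15)q gives q* = 110 and p* = 59.
With the subsidy, sellers receive ps = pb + 17 for each unit, where pb is the price buyers pay.
On the curves, pb = 169 - q and ps = 133/3 + (2/15)q; the wedge ps − pb = 17 gives 133/3 + (2/15)q − (169 - q) = 17, so q' = 125.
Then pb = 169 − 1·125 = 44 and ps = 133/3 + (2/15)·125 = 61.
The subsidy expands output by 125 − 110 = 15 past the efficient level; on those units the gap between marginal cost and willingness to pay runs from 0 up to 17.
DWL = ½ × 17 × 15 = 127.5.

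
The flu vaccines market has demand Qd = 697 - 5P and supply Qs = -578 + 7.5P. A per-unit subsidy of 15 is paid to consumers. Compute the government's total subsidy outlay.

Pre-subsidy: 697 - 5P = -578 + 7.5P gives P* = 102, Q* = 187.
With the rebate, buyers effectively pay Pb = Ps − 15, where Ps is the price sellers receive.
Demand in terms of Ps becomes Qd = 697 − 5(Ps − 15) = 772 - 5Ps. Setting this equal to supply: 772 - 5Ps = -578 + 7.5Ps, so Ps = 108.
Buyers pay Pb = 108 − 15 = 93; Q' = -578 + 7.5·108 = 232.
Government outlay = subsidy × quantity = 15 × 232 = 3480.

Government cost = 3480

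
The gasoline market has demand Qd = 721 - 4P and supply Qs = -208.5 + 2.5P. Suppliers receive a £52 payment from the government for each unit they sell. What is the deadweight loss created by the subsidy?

Deadweight loss = £2080

Pre-subsidy: 721 - 4P = -208.5 + 2.5P gives P* = 143, Q* = 149.
With the subsidy, sellers receive Ps = Pb + 52 for each unit, where Pb is the price buyers pay.
Supply in terms of Pb becomes Qs = -208.5 + 2.5(Pb + 52) = -78.5 + 2.5Pb. Setting this equal to demand: 721 - 4Pb = -78.5 + 2.5Pb, so Pb = 123.
Sellers receive Ps = 123 + 52 = 175; Q' = 721 − 4·123 = 229.
The subsidy expands output by 229 − 149 = 80 past the efficient level; on those units the gap between marginal cost and willingness to pay runs from 0 up to 52.
DWL = ½ × 52 × 80 = 2080.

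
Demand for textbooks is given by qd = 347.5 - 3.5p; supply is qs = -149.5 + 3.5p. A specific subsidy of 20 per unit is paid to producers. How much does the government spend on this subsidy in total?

Pre-subsidy: 347.5 - 3.5p = -149.5 + 3.5p gives p* = 71, q* = 99.
With the subsidy, sellers receive ps = pb + 20 for each unit, where pb is the price buyers pay.
Supply in terms of pb becomes qs = -149.5 + 3.5(pb + 20) = -79.5 + 3.5pb. Setting this equal to demand: 347.5 - 3.5pb = -79.5 + 3.5pb, so pb = 61.
Sellers receive ps = 61 + 20 = 81; q' = 347.5 − 3.5·61 = 134.
Government outlay = subsidy × quantity = 20 × 134 = 2680.

Government cost = 2680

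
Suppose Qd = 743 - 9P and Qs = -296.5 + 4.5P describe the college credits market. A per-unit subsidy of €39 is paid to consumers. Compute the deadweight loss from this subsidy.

Deadweight loss = €2281.5

Pre-subsidy: 743 - 9P = -296.5 + 4.5P gives P* = 77, Q* = 50.
With the rebate, buyers effectively pay Pb = Ps − 39, where Ps is the price sellers receive.
Demand in terms of Ps becomes Qd = 743 − 9(Ps − 39) = 1094 - 9Ps. Setting this equal to supply: 1094 - 9Ps = -296.5 + 4.5Ps, so Ps = 103.
Buyers pay Pb = 103 − 39 = 64; Q' = -296.5 + 4.5·103 = 167.
The subsidy expands output by 167 − 50 = 117 past the efficient level; on those units the gap between marginal cost and willingness to pay runs from 0 up to 39.
DWL = ½ × 39 × 117 = 2281.5.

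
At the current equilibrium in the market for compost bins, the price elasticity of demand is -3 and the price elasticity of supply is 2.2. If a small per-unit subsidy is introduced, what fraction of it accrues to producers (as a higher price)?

For a small subsidy around the equilibrium, the benefit split depends on the relative slopes, which at a point are proportional to the elasticities.
Buyer share = εs/(εs + |εd|) = 2.2/(2.2 + 3) = 11/26; seller share = |εd|/(εs + |εd|) = 15/26.
So producers capture 15/26 of the subsidy.

Producer share = 15/26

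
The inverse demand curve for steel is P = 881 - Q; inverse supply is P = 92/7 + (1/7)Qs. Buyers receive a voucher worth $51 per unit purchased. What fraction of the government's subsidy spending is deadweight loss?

DWL / government spending = 119/4288

Pre-subsidy: 881 - Q = 92/7 + (1/7)Q gives Q* = 759.375 and P* = 121.625.
With the rebate, buyers effectively pay Pb = Ps − 51, where Ps is the price sellers receive.
On the curves, Pb = 881 - Q and Ps = 92/7 + (1/7)Q; the wedge Ps − Pb = 51 gives 92/7 + (1/7)Q − (881 - Q) = 51, so Q' = 804.
Then Pb = 881 − 1·804 = 77 and Ps = 92/7 + (1/7)·804 = 128.
ΔCS = ½(759.375 + 804)(121.625 − 77) = 34882.8046875; ΔPS = ½(759.375 + 804)(128 − 121.625) = 4983.2578125.
Government spending = 51 × 804 = 41004.
DWL = ½ × 51 × (804 − 759.375) = 1137.9375; fraction = 1137.9375 / 41004 = 119/4288.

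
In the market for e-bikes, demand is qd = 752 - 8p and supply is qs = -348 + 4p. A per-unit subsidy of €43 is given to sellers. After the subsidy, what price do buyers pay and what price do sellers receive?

Buyers pay 232/3; sellers receive 361/3

Pre-subsidy: 752 - 8p = -348 + 4p gives p* = 275/3, q* = 56/3.
With the subsidy, sellers receive ps = pb + 43 for each unit, where pb is the price buyers pay.
Supply in terms of pb becomes qs = -348 + 4(pb + 43) = -176 + 4pb. Setting this equal to demand: 752 - 8pb = -176 + 4pb, so pb = 232/3.
Sellers receive ps = 232/3 + 43 = 361/3; q' = 752 − 8·(232/3) = 400/3.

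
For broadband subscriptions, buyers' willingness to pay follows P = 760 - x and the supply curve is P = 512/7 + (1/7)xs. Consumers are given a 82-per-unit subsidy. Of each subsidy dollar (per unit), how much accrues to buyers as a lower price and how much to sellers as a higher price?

Buyers gain 71.75 per unit; sellers gain 10.25 per unit

Pre-subsidy: 760 - x = 512/7 + (1/7)x gives x* = 601 and P* = 159.
With the rebate, buyers effectively pay Pb = Ps − 82, where Ps is the price sellers receive.
On the curves, Pb = 760 - x and Ps = 512/7 + (1/7)x; the wedge Ps − Pb = 82 gives 512/7 + (1/7)x − (760 - x) = 82, so x' = 672.75.
Then Pb = 760 − 1·672.75 = 87.25 and Ps = 512/7 + (1/7)·672.75 = 169.25.
Buyers' price falls by P* − Pb = 159 − 87.25 = 71.75; sellers' price rises by Ps − P* = 169.25 − 159 = 10.25.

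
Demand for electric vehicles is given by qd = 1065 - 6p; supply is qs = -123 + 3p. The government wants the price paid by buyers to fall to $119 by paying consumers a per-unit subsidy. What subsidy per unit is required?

Required subsidy s = $39 per unit

At a buyer price of 119, quantity demanded is 1065 − 6·119 = 351.
Sellers supply 351 only when they receive ps with -123 + 3·ps = 351, i.e. ps = 158.
s = ps − pb = 158 − 119 = 39.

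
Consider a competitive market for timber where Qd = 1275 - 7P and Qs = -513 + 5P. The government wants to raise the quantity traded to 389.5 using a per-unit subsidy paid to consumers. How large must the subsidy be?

At Q = 389.5, invert demand for the buyer price: Pb = (1275 − 389.5)/7 = 126.5; invert supply for the seller price: Ps = (389.5 − (-513))/5 = 180.5.
The subsidy must fill the gap: s = Ps − Pb = 180.5 − 126.5 = 54.

Required subsidy s = 54 per unit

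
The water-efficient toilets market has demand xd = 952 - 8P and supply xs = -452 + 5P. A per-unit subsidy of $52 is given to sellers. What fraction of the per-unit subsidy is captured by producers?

Producer share = 8/13

Pre-subsidy: 952 - 8P = -452 + 5P gives P* = 108, x* = 88.
With the subsidy, sellers receive Ps = Pb + 52 for each unit, where Pb is the price buyers pay.
Supply in terms of Pb becomes xs = -452 + 5(Pb + 52) = -192 + 5Pb. Setting this equal to demand: 952 - 8Pb = -192 + 5Pb, so Pb = 88.
Sellers receive Ps = 88 + 52 = 140; x' = 952 − 8·88 = 248.
Buyers' price falls by P* − Pb = 108 − 88 = 20; sellers' price rises by Ps − P* = 140 − 108 = 32.
So producers capture 32/52 = 8/13 of each unit of subsidy.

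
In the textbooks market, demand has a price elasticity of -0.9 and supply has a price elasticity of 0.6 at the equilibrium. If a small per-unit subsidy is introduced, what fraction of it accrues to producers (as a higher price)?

Producer share = 0.6

For a small subsidy around the equilibrium, the benefit split depends on the relative slopes, which at a point are proportional to the elasticities.
Buyer share = εs/(εs + |εd|) = 0.6/(0.6 + 0.9) = 0.4; seller share = |εd|/(εs + |εd|) = 0.6.
So producers capture 0.6 of the subsidy.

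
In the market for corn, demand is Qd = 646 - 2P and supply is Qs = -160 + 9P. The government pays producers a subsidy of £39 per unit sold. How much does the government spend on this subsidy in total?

Pre-subsidy: 646 - 2P = -160 + 9P gives P* = 806/11, Q* = 5494/11.
With the subsidy, sellers receive Ps = Pb + 39 for each unit, where Pb is the price buyers pay.
Supply in terms of Pb becomes Qs = -160 + 9(Pb + 39) = 191 + 9Pb. Setting this equal to demand: 646 - 2Pb = 191 + 9Pb, so Pb = 455/11.
Sellers receive Ps = 455/11 + 39 = 884/11; Q' = 646 − 2·(455/11) = 6196/11.
Government outlay = subsidy × quantity = 39 × 6196/11 = 241644/11.

Government cost = 241644/11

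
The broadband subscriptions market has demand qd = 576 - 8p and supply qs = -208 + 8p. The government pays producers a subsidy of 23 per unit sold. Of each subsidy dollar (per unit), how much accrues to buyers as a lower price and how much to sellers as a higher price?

Buyers gain 11.5 per unit; sellers gain 11.5 per unit

Pre-subsidy: 576 - 8p = -208 + 8p gives p* = 49, q* = 184.
With the subsidy, sellers receive ps = pb + 23 for each unit, where pb is the price buyers pay.
Supply in terms of pb becomes qs = -208 + 8(pb + 23) = -24 + 8pb. Setting this equal to demand: 576 - 8pb = -24 + 8pb, so pb = 37.5.
Sellers receive ps = 37.5 + 23 = 60.5; q' = 576 − 8·37.5 = 276.
Buyers' price falls by p* − pb = 49 − 37.5 = 11.5; sellers' price rises by ps − p* = 60.5 − 49 = 11.5.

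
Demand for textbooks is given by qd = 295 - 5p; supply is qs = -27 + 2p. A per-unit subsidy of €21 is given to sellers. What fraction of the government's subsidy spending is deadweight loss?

Pre-subsidy: 295 - 5p = -27 + 2p gives p* = 46, q* = 65.
With the subsidy, sellers receive ps = pb + 21 for each unit, where pb is the price buyers pay.
Supply in terms of pb becomes qs = -27 + 2(pb + 21) = 15 + 2pb. Setting this equal to demand: 295 - 5pb = 15 + 2pb, so pb = 40.
Sellers receive ps = 40 + 21 = 61; q' = 295 − 5·40 = 95.
ΔCS = ½(65 + 95)(46 − 40) = 480; ΔPS = ½(65 + 95)(61 − 46) = 1200.
Government spending = 21 × 95 = 1995.
DWL = ½ × 21 × (95 − 65) = 315; fraction = 315 / 1995 = 3/19.

DWL / government spending = 3/19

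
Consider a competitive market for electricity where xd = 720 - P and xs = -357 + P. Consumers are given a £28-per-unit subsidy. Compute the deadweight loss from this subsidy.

Deadweight loss = £196

Pre-subsidy: 720 - P = -357 + P gives P* = 538.5, x* = 181.5.
With the rebate, buyers effectively pay Pb = Ps − 28, where Ps is the price sellers receive.
Demand in terms of Ps becomes xd = 720 − 1(Ps − 28) = 748 - Ps. Setting this equal to supply: 748 - Ps = -357 + Ps, so Ps = 552.5.
Buyers pay Pb = 552.5 − 28 = 524.5; x' = -357 + 1·552.5 = 195.5.
The subsidy expands output by 195.5 − 181.5 = 14 past the efficient level; on those units the gap between marginal cost and willingness to pay runs from 0 up to 28.
DWL = ½ × 28 × 14 = 196.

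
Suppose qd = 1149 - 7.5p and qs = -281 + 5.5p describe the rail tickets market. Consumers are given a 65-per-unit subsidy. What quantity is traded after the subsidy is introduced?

q' = 530.25

Pre-subsidy: 1149 - 7.5p = -281 + 5.5p gives p* = 110, q* = 324.
With the rebate, buyers effectively pay pb = ps − 65, where ps is the price sellers receive.
Demand in terms of ps becomes qd = 1149 − 7.5(ps − 65) = 1636.5 - 7.5ps. Setting this equal to supply: 1636.5 - 7.5ps = -281 + 5.5ps, so ps = 147.5.
Buyers pay pb = 147.5 − 65 = 82.5; q' = -281 + 5.5·147.5 = 530.25.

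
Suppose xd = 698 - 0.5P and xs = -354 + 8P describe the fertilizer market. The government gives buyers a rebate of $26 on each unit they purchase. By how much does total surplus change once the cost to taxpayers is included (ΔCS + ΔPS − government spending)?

Pre-subsidy: 698 - 0.5P = -354 + 8P gives P* = 2104/17, x* = 10814/17.
With the rebate, buyers effectively pay Pb = Ps − 26, where Ps is the price sellers receive.
Demand in terms of Ps becomes xd = 698 − 0.5(Ps − 26) = 711 - 0.5Ps. Setting this equal to supply: 711 - 0.5Ps = -354 + 8Ps, so Ps = 2130/17.
Buyers pay Pb = 2130/17 − 26 = 1688/17; x' = -354 + 8·(2130/17) = 11022/17.
ΔCS = ½(10814/17 + 11022/17)(2104/17 − 1688/17) = 4541888/289; ΔPS = ½(10814/17 + 11022/17)(2130/17 − 2104/17) = 283868/289.
Government spending = 26 × 11022/17 = 286572/17.
Net change = 4541888/289 + 283868/289 − 286572/17 = -2704/17. The loss equals the DWL triangle ½·26·208/17.

Net change in total surplus = -2704/17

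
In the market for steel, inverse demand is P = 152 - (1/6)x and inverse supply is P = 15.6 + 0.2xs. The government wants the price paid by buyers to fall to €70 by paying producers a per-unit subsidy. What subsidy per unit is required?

Required subsidy s = €44 per unit

At a buyer price of 70, quantity demanded is 912 − 6·70 = 492.
Sellers supply 492 only when they receive Ps = 15.6 + 0.2·492 = 114.
s = Ps − Pb = 114 − 70 = 44.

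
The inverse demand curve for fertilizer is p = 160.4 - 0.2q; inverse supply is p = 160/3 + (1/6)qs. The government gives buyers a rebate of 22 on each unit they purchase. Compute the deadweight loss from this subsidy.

Pre-subsidy: 160.4 - 0.2q = 160/3 + (1/6)q gives q* = 292 and p* = 102.
With the rebate, buyers effectively pay pb = ps − 22, where ps is the price sellers receive.
On the curves, pb = 160.4 - 0.2q and ps = 160/3 + (1/6)q; the wedge ps − pb = 22 gives 160/3 + (1/6)q − (160.4 - 0.2q) = 22, so q' = 352.
Then pb = 160.4 − 0.2·352 = 90 and ps = 160/3 + (1/6)·352 = 112.
The subsidy expands output by 352 − 292 = 60 past the efficient level; on those units the gap between marginal cost and willingness to pay runs from 0 up to 22.
DWL = ½ × 22 × 60 = 660.

Deadweight loss = 660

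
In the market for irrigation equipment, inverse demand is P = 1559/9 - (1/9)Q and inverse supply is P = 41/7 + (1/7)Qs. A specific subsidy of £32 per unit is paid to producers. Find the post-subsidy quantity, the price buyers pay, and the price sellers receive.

Q' = 785; buyers pay £86; sellers receive £118

Pre-subsidy: 1559/9 - (1/9)Q = 41/7 + (1/7)Q gives Q* = 659 and P* = 100.
With the subsidy, sellers receive Ps = Pb + 32 for each unit, where Pb is the price buyers pay.
On the curves, Pb = 1559/9 - (1/9)Q and Ps = 41/7 + (1/7)Q; the wedge Ps − Pb = 32 gives 41/7 + (1/7)Q − (1559/9 - (1/9)Q) = 32, so Q' = 785.
Then Pb = 1559/9 − (1/9)·785 = 86 and Ps = 41/7 + (1/7)·785 = 118.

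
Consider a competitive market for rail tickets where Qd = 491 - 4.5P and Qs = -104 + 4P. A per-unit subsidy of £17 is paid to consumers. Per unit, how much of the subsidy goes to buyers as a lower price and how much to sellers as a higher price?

Buyers gain £8 per unit; sellers gain £9 per unit

Pre-subsidy: 491 - 4.5P = -104 + 4P gives P* = 70, Q* = 176.
With the rebate, buyers effectively pay Pb = Ps − 17, where Ps is the price sellers receive.
Demand in terms of Ps becomes Qd = 491 − 4.5(Ps − 17) = 567.5 - 4.5Ps. Setting this equal to supply: 567.5 - 4.5Ps = -104 + 4Ps, so Ps = 79.
Buyers pay Pb = 79 − 17 = 62; Q' = -104 + 4·79 = 212.
Buyers' price falls by P* − Pb = 70 − 62 = 8; sellers' price rises by Ps − P* = 79 − 70 = 9.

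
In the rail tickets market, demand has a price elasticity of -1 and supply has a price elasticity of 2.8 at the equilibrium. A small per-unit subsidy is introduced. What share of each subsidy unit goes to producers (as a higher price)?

Producer share = 5/19

For a small subsidy around the equilibrium, the benefit split depends on the relative slopes, which at a point are proportional to the elasticities.
Buyer share = εs/(εs + |εd|) = 2.8/(2.8 + 1) = 14/19; seller share = |εd|/(εs + |εd|) = 5/19.
So producers capture 5/19 of the subsidy.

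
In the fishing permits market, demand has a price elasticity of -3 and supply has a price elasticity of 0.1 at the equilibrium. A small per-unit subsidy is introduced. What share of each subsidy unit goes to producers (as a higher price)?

Producer share = 30/31

For a small subsidy around the equilibrium, the benefit split depends on the relative slopes, which at a point are proportional to the elasticities.
Buyer share = εs/(εs + |εd|) = 0.1/(0.1 + 3) = 1/31; seller share = |εd|/(εs + |εd|) = 30/31.
So producers capture 30/31 of the subsidy.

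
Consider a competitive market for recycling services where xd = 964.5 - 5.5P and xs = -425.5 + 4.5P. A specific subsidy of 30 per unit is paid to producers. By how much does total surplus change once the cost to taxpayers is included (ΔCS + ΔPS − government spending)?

Pre-subsidy: 964.5 - 5.5P = -425.5 + 4.5P gives P* = 139, x* = 200.
With the subsidy, sellers receive Ps = Pb + 30 for each unit, where Pb is the price buyers pay.
Supply in terms of Pb becomes xs = -425.5 + 4.5(Pb + 30) = -290.5 + 4.5Pb. Setting this equal to demand: 964.5 - 5.5Pb = -290.5 + 4.5Pb, so Pb = 125.5.
Sellers receive Ps = 125.5 + 30 = 155.5; x' = 964.5 − 5.5·125.5 = 274.25.
ΔCS = ½(200 + 274.25)(139 − 125.5) = 3201.1875; ΔPS = ½(200 + 274.25)(155.5 − 139) = 3912.5625.
Government spending = 30 × 274.25 = 8227.5.
Net change = 3201.1875 + 3912.5625 − 8227.5 = -1113.75. The loss equals the DWL triangle ½·30·74.25.

Net change in total surplus = -1113.75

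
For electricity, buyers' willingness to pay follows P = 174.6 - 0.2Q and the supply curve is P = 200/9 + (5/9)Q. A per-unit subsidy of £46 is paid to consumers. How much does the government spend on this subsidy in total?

Pre-subsidy: 174.6 - 0.2Q = 200/9 + (5/9)Q gives Q* = 6857/34 and P* = 4565/34.
With the rebate, buyers effectively pay Pb = Ps − 46, where Ps is the price sellers receive.
On the curves, Pb = 174.6 - 0.2Q and Ps = 200/9 + (5/9)Q; the wedge Ps − Pb = 46 gives 200/9 + (5/9)Q − (174.6 - 0.2Q) = 46, so Q' = 8927/34.
Then Pb = 174.6 − 0.2·(8927/34) = 4151/34 and Ps = 200/9 + (5/9)·(8927/34) = 5715/34.
Government outlay = subsidy × quantity = 46 × 8927/34 = 205321/17.

Government cost = 205321/17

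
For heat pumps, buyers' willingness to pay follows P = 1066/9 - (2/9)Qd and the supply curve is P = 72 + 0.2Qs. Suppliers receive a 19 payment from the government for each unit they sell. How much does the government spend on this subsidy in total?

Pre-subsidy: 1066/9 - (2/9)Q = 72 + 0.2Q gives Q* = 110 and P* = 94.
With the subsidy, sellers receive Ps = Pb + 19 for each unit, where Pb is the price buyers pay.
On the curves, Pb = 1066/9 - (2/9)Q and Ps = 72 + 0.2Q; the wedge Ps − Pb = 19 gives 72 + 0.2Q − (1066/9 - (2/9)Q) = 19, so Q' = 155.
Then Pb = 1066/9 − (2/9)·155 = 84 and Ps = 72 + 0.2·155 = 103.
Government outlay = subsidy × quantity = 19 × 155 = 2945.

Government cost = 2945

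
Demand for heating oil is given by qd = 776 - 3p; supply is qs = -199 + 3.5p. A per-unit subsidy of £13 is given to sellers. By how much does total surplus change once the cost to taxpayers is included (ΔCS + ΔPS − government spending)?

Net change in total surplus = -£136.5

Pre-subsidy: 776 - 3p = -199 + 3.5p gives p* = 150, q* = 326.
With the subsidy, sellers receive ps = pb + 13 for each unit, where pb is the price buyers pay.
Supply in terms of pb becomes qs = -199 + 3.5(pb + 13) = -153.5 + 3.5pb. Setting this equal to demand: 776 - 3pb = -153.5 + 3.5pb, so pb = 143.
Sellers receive ps = 143 + 13 = 156; q' = 776 − 3·143 = 347.
ΔCS = ½(326 + 347)(150 − 143) = 2355.5; ΔPS = ½(326 + 347)(156 − 150) = 2019.
Government spending = 13 × 347 = 4511.
Net change = 2355.5 + 2019 − 4511 = -136.5. The loss equals the DWL triangle ½·13·21.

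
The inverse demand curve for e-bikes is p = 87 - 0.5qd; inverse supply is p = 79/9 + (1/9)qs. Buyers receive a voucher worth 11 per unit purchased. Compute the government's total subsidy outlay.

Government cost = 1606

Pre-subsidy: 87 - 0.5q = 79/9 + (1/9)q gives q* = 128 and p* = 23.
With the rebate, buyers effectively pay pb = ps − 11, where ps is the price sellers receive.
On the curves, pb = 87 - 0.5q and ps = 79/9 + (1/9)q; the wedge ps − pb = 11 gives 79/9 + (1/9)q − (87 - 0.5q) = 11, so q' = 146.
Then pb = 87 − 0.5·146 = 14 and ps = 79/9 + (1/9)·146 = 25.
Government outlay = subsidy × quantity = 11 × 146 = 1606.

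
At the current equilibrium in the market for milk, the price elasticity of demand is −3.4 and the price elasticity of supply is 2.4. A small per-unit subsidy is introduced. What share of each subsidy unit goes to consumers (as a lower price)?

For a small subsidy around the equilibrium, the benefit split depends on the relative slopes, which at a point are proportional to the elasticities.
Buyer share = εs/(εs + |εd|) = 2.4/(2.4 + 3.4) = 12/29; seller share = |εd|/(εs + |εd|) = 17/29.

Consumer share = 12/29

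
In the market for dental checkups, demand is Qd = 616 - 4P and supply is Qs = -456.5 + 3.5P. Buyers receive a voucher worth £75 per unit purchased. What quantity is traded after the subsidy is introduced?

Pre-subsidy: 616 - 4P = -456.5 + 3.5P gives P* = 143, Q* = 44.
With the rebate, buyers effectively pay Pb = Ps − 75, where Ps is the price sellers receive.
Demand in terms of Ps becomes Qd = 616 − 4(Ps − 75) = 916 - 4Ps. Setting this equal to supply: 916 - 4Ps = -456.5 + 3.5Ps, so Ps = 183.
Buyers pay Pb = 183 − 75 = 108; Q' = -456.5 + 3.5·183 = 184.

Q' = 184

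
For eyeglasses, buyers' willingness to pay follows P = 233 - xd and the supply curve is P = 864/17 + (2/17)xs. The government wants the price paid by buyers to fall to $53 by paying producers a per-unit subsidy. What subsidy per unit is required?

At a buyer price of 53, quantity demanded is 233 − 1·53 = 180.
Sellers supply 180 only when they receive Ps = 864/17 + (2/17)·180 = 72.
s = Ps − Pb = 72 − 53 = 19.

Required subsidy s = $19 per unit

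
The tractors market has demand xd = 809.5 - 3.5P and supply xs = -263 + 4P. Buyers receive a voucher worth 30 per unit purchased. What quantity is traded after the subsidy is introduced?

x' = 365

Pre-subsidy: 809.5 - 3.5P = -263 + 4P gives P* = 143, x* = 309.
With the rebate, buyers effectively pay Pb = Ps − 30, where Ps is the price sellers receive.
Demand in terms of Ps becomes xd = 809.5 − 3.5(Ps − 30) = 914.5 - 3.5Ps. Setting this equal to supply: 914.5 - 3.5Ps = -263 + 4Ps, so Ps = 157.
Buyers pay Pb = 157 − 30 = 127; x' = -263 + 4·157 = 365.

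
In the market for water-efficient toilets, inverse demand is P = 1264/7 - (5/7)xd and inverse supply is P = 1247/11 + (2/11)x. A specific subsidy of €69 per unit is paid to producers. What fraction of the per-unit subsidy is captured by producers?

Pre-subsidy: 1264/7 - (5/7)x = 1247/11 + (2/11)x gives x* = 75 and P* = 127.
With the subsidy, sellers receive Ps = Pb + 69 for each unit, where Pb is the price buyers pay.
On the curves, Pb = 1264/7 - (5/7)x and Ps = 1247/11 + (2/11)x; the wedge Ps − Pb = 69 gives 1247/11 + (2/11)x − (1264/7 - (5/7)x) = 69, so x' = 152.
Then Pb = 1264/7 − (5/7)·152 = 72 and Ps = 1247/11 + (2/11)·152 = 141.
Buyers' price falls by P* − Pb = 127 − 72 = 55; sellers' price rises by Ps − P* = 141 − 127 = 14.
So producers capture 14/69 = 14/69 of each unit of subsidy.

Producer share = 14/69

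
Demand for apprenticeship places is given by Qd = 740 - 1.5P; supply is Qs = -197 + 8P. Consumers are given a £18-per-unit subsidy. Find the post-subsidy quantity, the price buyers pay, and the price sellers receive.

Q' = 11681/19; buyers pay 1586/19; sellers receive 1928/19

Pre-subsidy: 740 - 1.5P = -197 + 8P gives P* = 1874/19, Q* = 11249/19.
With the rebate, buyers effectively pay Pb = Ps − 18, where Ps is the price sellers receive.
Demand in terms of Ps becomes Qd = 740 − 1.5(Ps − 18) = 767 - 1.5Ps. Setting this equal to supply: 767 - 1.5Ps = -197 + 8Ps, so Ps = 1928/19.
Buyers pay Pb = 1928/19 − 18 = 1586/19; Q' = -197 + 8·(1928/19) = 11681/19.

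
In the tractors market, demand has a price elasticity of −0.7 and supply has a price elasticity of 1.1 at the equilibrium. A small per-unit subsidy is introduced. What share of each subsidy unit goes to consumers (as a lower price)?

For a small subsidy around the equilibrium, the benefit split depends on the relative slopes, which at a point are proportional to the elasticities.
Buyer share = εs/(εs + |εd|) = 1.1/(1.1 + 0.7) = 11/18; seller share = |εd|/(εs + |εd|) = 7/18.

Consumer share = 11/18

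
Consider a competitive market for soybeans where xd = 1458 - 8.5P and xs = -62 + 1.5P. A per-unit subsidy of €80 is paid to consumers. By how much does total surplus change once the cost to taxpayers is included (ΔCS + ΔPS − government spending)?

Pre-subsidy: 1458 - 8.5P = -62 + 1.5P gives P* = 152, x* = 166.
With the rebate, buyers effectively pay Pb = Ps − 80, where Ps is the price sellers receive.
Demand in terms of Ps becomes xd = 1458 − 8.5(Ps − 80) = 2138 - 8.5Ps. Setting this equal to supply: 2138 - 8.5Ps = -62 + 1.5Ps, so Ps = 220.
Buyers pay Pb = 220 − 80 = 140; x' = -62 + 1.5·220 = 268.
ΔCS = ½(166 + 268)(152 − 140) = 2604; ΔPS = ½(166 + 268)(220 − 152) = 14756.
Government spending = 80 × 268 = 21440.
Net change = 2604 + 14756 − 21440 = -4080. The loss equals the DWL triangle ½·80·102.

Net change in total surplus = -€4080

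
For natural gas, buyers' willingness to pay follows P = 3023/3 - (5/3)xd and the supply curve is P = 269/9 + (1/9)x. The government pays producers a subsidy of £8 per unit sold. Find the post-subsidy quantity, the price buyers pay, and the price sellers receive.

Pre-subsidy: 3023/3 - (5/3)x = 269/9 + (1/9)x gives x* = 550 and P* = 91.
With the subsidy, sellers receive Ps = Pb + 8 for each unit, where Pb is the price buyers pay.
On the curves, Pb = 3023/3 - (5/3)x and Ps = 269/9 + (1/9)x; the wedge Ps − Pb = 8 gives 269/9 + (1/9)x − (3023/3 - (5/3)x) = 8, so x' = 554.5.
Then Pb = 3023/3 − (5/3)·554.5 = 83.5 and Ps = 269/9 + (1/9)·554.5 = 91.5.

x' = 554.5; buyers pay £83.5; sellers receive £91.5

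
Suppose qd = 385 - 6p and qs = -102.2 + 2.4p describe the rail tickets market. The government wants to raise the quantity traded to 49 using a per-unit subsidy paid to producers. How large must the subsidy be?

Required subsidy s = 7 per unit

At q = 49, invert demand for the buyer price: pb = (385 − 49)/6 = 56; invert supply for the seller price: ps = (49 − (-102.2))/2.4 = 63.
The subsidy must fill the gap: s = ps − pb = 63 − 56 = 7.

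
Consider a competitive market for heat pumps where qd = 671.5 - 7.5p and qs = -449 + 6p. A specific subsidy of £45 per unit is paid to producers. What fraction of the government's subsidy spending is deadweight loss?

Pre-subsidy: 671.5 - 7.5p = -449 + 6p gives p* = 83, q* = 49.
With the subsidy, sellers receive ps = pb + 45 for each unit, where pb is the price buyers pay.
Supply in terms of pb becomes qs = -449 + 6(pb + 45) = -179 + 6pb. Setting this equal to demand: 671.5 - 7.5pb = -179 + 6pb, so pb = 63.
Sellers receive ps = 63 + 45 = 108; q' = 671.5 − 7.5·63 = 199.
ΔCS = ½(49 + 199)(83 − 63) = 2480; ΔPS = ½(49 + 199)(108 − 83) = 3100.
Government spending = 45 × 199 = 8955.
DWL = ½ × 45 × (199 − 49) = 3375; fraction = 3375 / 8955 = 75/199.

DWL / government spending = 75/199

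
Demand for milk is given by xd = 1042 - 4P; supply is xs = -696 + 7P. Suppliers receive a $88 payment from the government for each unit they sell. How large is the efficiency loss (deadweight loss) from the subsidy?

Pre-subsidy: 1042 - 4P = -696 + 7P gives P* = 158, x* = 410.
With the subsidy, sellers receive Ps = Pb + 88 for each unit, where Pb is the price buyers pay.
Supply in terms of Pb becomes xs = -696 + 7(Pb + 88) = -80 + 7Pb. Setting this equal to demand: 1042 - 4Pb = -80 + 7Pb, so Pb = 102.
Sellers receive Ps = 102 + 88 = 190; x' = 1042 − 4·102 = 634.
The subsidy expands output by 634 − 410 = 224 past the efficient level; on those units the gap between marginal cost and willingness to pay runs from 0 up to 88.
DWL = ½ × 88 × 224 = 9856.

Deadweight loss = $9856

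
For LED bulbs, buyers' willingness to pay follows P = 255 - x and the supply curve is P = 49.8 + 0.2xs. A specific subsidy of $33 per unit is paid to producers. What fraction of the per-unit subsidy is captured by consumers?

Pre-subsidy: 255 - x = 49.8 + 0.2x gives x* = 171 and P* = 84.
With the subsidy, sellers receive Ps = Pb + 33 for each unit, where Pb is the price buyers pay.
On the curves, Pb = 255 - x and Ps = 49.8 + 0.2x; the wedge Ps − Pb = 33 gives 49.8 + 0.2x − (255 - x) = 33, so x' = 198.5.
Then Pb = 255 − 1·198.5 = 56.5 and Ps = 49.8 + 0.2·198.5 = 89.5.
Buyers' price falls by P* − Pb = 84 − 56.5 = 27.5; sellers' price rises by Ps − P* = 89.5 − 84 = 5.5.
So consumers capture 27.5/33 = 5/6 of each unit of subsidy.

Consumer share = 5/6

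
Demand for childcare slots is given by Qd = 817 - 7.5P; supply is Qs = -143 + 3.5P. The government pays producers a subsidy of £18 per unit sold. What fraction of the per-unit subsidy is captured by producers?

Pre-subsidy: 817 - 7.5P = -143 + 3.5P gives P* = 960/11, Q* = 1787/11.
With the subsidy, sellers receive Ps = Pb + 18 for each unit, where Pb is the price buyers pay.
Supply in terms of Pb becomes Qs = -143 + 3.5(Pb + 18) = -80 + 3.5Pb. Setting this equal to demand: 817 - 7.5Pb = -80 + 3.5Pb, so Pb = 897/11.
Sellers receive Ps = 897/11 + 18 = 1095/11; Q' = 817 − 7.5·(897/11) = 4519/22.
Buyers' price falls by P* − Pb = 960/11 − 897/11 = 63/11; sellers' price rises by Ps − P* = 1095/11 − 960/11 = 135/11.
So producers capture (135/11)/18 = 15/22 of each unit of subsidy.

Producer share = 15/22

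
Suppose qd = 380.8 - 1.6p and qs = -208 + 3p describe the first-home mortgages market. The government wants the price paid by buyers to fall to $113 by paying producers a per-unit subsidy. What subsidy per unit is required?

At a buyer price of 113, quantity demanded is 380.8 − 1.6·113 = 200.
Sellers supply 200 only when they receive ps with -208 + 3·ps = 200, i.e. ps = 136.
s = ps − pb = 136 − 113 = 23.

Required subsidy s = $23 per unit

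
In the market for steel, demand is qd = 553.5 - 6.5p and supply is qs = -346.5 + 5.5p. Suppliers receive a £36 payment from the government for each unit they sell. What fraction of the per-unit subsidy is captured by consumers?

Consumer share = 11/24

Pre-subsidy: 553.5 - 6.5p = -346.5 + 5.5p gives p* = 75, q* = 66.
With the subsidy, sellers receive ps = pb + 36 for each unit, where pb is the price buyers pay.
Supply in terms of pb becomes qs = -346.5 + 5.5(pb + 36) = -148.5 + 5.5pb. Setting this equal to demand: 553.5 - 6.5pb = -148.5 + 5.5pb, so pb = 58.5.
Sellers receive ps = 58.5 + 36 = 94.5; q' = 553.5 − 6.5·58.5 = 173.25.
Buyers' price falls by p* − pb = 75 − 58.5 = 16.5; sellers' price rises by ps − p* = 94.5 − 75 = 19.5.
So consumers capture 16.5/36 = 11/24 of each unit of subsidy.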